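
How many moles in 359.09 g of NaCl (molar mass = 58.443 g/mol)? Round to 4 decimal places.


n = mass / M
n = 359.09 / 58.443
n = 6.14427733 mol, rounded to 4 dp:

6.1443 mol


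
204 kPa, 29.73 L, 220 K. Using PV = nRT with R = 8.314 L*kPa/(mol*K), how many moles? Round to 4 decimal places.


PV = nRT, solve for n = PV / (RT).
PV = 204 * 29.73 = 6064.92
RT = 8.314 * 220 = 1829.08
n = 6064.92 / 1829.08
n = 3.31583091 mol, rounded to 4 dp:

3.3158 mol


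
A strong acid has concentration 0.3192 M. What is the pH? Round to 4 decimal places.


A strong acid dissociates completely, so [H+] equals the given concentration.
pH = -log10([H+]) = -log10(0.3192)
pH = 0.49593712, rounded to 4 dp:

0.4959


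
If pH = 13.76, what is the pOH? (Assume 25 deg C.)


At 25 deg C, pH + pOH = 14.
pOH = 14 - pH = 14 - 13.76
pOH = 0.24:

0.24


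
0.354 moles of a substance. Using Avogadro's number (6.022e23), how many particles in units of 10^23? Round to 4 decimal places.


N = n * NA, then divide by 1e23 for the requested units.
N / 1e23 = n * 6.022
N / 1e23 = 0.354 * 6.022
N / 1e23 = 2.131788, rounded to 4 dp:

2.1318


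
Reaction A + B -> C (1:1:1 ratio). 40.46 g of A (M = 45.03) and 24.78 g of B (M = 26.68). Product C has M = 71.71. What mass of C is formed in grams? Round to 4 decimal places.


Find moles of each reactant; the smaller value is the limiting reagent in a 1:1:1 reaction, so moles_C equals moles of the limiter.
n_A = mass_A / M_A = 40.46 / 45.03 = 0.898512 mol
n_B = mass_B / M_B = 24.78 / 26.68 = 0.928786 mol
Limiting reagent: A (smaller), n_limiting = 0.898512 mol
mass_C = n_limiting * M_C = 0.898512 * 71.71
mass_C = 64.43229552 g, rounded to 4 dp:

64.4323 g


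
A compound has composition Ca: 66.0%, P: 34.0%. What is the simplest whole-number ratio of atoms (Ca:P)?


Assume 100 g of compound, divide each mass% by atomic mass to get moles, then normalize by the smallest to get a raw atom ratio.
Moles per 100 g: Ca: 66.0/40.078 = 1.6468, P: 34.0/30.974 = 1.0977
Raw ratio (divide by min = 1.0977): Ca: 1.5, P: 1.0
Multiply by 2 to clear fractions: Ca: 3.0 ~= 3, P: 2.0 ~= 2
Reduce by GCD to get the simplest whole-number ratio:

3:2


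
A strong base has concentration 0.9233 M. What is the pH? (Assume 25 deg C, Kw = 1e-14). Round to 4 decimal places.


A strong base dissociates completely, so [OH-] equals the given concentration.
pOH = -log10([OH-]) = -log10(0.9233) = 0.034657
pH = 14 - pOH = 14 - 0.034657
pH = 13.965343, rounded to 4 dp:

13.9653


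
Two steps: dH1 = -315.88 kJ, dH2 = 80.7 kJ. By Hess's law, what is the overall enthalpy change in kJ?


Hess's law: enthalpy is a state function, so add the step enthalpies.
dH_total = dH1 + dH2 = -315.88 + (80.7)
dH_total = -235.18 kJ:

-235.18 kJ


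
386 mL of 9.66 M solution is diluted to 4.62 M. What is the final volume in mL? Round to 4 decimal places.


Dilution: M1*V1 = M2*V2, solve for V2.
V2 = M1*V1 / M2
V2 = 9.66 * 386 / 4.62
V2 = 3728.76 / 4.62
V2 = 807.09090909 mL, rounded to 4 dp:

807.0909 mL


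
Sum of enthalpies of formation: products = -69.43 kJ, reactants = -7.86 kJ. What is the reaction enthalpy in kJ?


dH_rxn = sum(dH_f products) - sum(dH_f reactants)
dH_rxn = -69.43 - (-7.86)
dH_rxn = -61.57 kJ:

-61.57 kJ


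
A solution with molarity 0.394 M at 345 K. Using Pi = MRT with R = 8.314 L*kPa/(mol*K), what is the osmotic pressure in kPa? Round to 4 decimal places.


Osmotic pressure (van't Hoff): Pi = M*R*T.
RT = 8.314 * 345 = 2868.33
Pi = 0.394 * 2868.33
Pi = 1130.12202 kPa, rounded to 4 dp:

1130.1220 kPa


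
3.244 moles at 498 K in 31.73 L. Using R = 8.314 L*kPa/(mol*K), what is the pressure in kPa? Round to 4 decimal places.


PV = nRT, solve for P = nRT / V.
nRT = 3.244 * 8.314 * 498 = 13431.3668
P = 13431.3668 / 31.73
P = 423.30182162 kPa, rounded to 4 dp:

423.3018 kPa


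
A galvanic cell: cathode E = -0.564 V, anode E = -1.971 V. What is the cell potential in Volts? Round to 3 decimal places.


Standard cell potential: E_cell = E_cathode - E_anode.
E_cell = -0.564 - (-1.971)
E_cell = 1.407 V, rounded to 3 dp:

1.407 V


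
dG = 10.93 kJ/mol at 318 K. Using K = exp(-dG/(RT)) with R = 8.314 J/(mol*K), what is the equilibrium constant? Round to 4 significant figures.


dG is in kJ/mol; multiply by 1000 to match R in J/(mol*K).
RT = 8.314 * 318 = 2643.852 J/mol
exponent = -dG*1000 / (RT) = -(10.93*1000) / 2643.852 = -4.13411946
K = exp(-4.13411946)
K = 0.016016762, rounded to 4 significant figures:

0.01602


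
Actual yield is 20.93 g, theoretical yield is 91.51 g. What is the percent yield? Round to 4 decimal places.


% yield = 100 * actual / theoretical
% yield = 100 * 20.93 / 91.51
% yield = 22.87181729 %, rounded to 4 dp:

22.8718 %


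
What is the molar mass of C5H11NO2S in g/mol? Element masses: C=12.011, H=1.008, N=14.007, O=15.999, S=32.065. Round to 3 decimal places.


M = sum(count * atomic_mass) over atoms.
M = 5*12.011 + 11*1.008 + 1*14.007 + 2*15.999 + 1*32.065
M = 60.055 + 11.088 + 14.007 + 31.998 + 32.065
M = 149.213 g/mol, rounded to 3 dp:

149.213 g/mol


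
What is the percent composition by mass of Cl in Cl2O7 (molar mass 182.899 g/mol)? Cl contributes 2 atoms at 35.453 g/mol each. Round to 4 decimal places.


pct = 100 * (n_elem * M_elem) / M_total
mass_contribution = 2 * 35.453 = 70.906 g/mol
pct = 100 * 70.906 / 182.899
pct = 38.76784455 %, rounded to 4 dp:

38.7678 %


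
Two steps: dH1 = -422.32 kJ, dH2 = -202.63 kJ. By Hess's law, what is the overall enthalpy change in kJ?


Hess's law: enthalpy is a state function, so add the step enthalpies.
dH_total = dH1 + dH2 = -422.32 + (-202.63)
dH_total = -624.95 kJ:

-624.95 kJ


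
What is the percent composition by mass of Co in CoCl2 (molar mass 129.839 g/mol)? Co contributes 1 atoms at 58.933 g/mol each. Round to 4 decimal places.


pct = 100 * (n_elem * M_elem) / M_total
mass_contribution = 1 * 58.933 = 58.933 g/mol
pct = 100 * 58.933 / 129.839
pct = 45.38928981 %, rounded to 4 dp:

45.3893 %


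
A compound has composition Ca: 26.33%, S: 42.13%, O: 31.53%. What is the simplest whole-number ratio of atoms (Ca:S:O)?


Assume 100 g of compound, divide each mass% by atomic mass to get moles, then normalize by the smallest to get a raw atom ratio.
Moles per 100 g: Ca: 26.33/40.078 = 0.657, S: 42.13/32.065 = 1.3139, O: 31.53/15.999 = 1.9707
Raw ratio (divide by min = 0.657): Ca: 1.0, S: 2.0, O: 3.0
Multiply by 1 to clear fractions: Ca: 1.0 ~= 1, S: 2.0 ~= 2, O: 3.0 ~= 3
Reduce by GCD to get the simplest whole-number ratio:

1:2:3


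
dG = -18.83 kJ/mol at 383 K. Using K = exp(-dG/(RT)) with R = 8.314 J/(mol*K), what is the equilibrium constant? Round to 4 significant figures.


dG is in kJ/mol; multiply by 1000 to match R in J/(mol*K).
RT = 8.314 * 383 = 3184.262 J/mol
exponent = -dG*1000 / (RT) = -(-18.83*1000) / 3184.262 = 5.91345813
K = exp(5.91345813)
K = 369.9834, rounded to 4 significant figures:

370.0


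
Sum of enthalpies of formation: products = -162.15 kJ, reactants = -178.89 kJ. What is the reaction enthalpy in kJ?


dH_rxn = sum(dH_f products) - sum(dH_f reactants)
dH_rxn = -162.15 - (-178.89)
dH_rxn = 16.74 kJ:

16.74 kJ


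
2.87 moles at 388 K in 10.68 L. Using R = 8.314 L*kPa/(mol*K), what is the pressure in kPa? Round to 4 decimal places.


PV = nRT, solve for P = nRT / V.
nRT = 2.87 * 8.314 * 388 = 9258.1378
P = 9258.1378 / 10.68
P = 866.86683521 kPa, rounded to 4 dp:

866.8668 kPa


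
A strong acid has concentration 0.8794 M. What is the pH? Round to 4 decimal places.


A strong acid dissociates completely, so [H+] equals the given concentration.
pH = -log10([H+]) = -log10(0.8794)
pH = 0.05581354, rounded to 4 dp:

0.0558


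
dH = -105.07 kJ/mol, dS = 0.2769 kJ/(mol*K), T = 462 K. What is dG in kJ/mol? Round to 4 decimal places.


Gibbs: dG = dH - T*dS (consistent units, dS already in kJ/(mol*K)).
T*dS = 462 * 0.2769 = 127.9278
dG = -105.07 - (127.9278)
dG = -232.9978 kJ/mol, rounded to 4 dp:

-232.9978 kJ/mol


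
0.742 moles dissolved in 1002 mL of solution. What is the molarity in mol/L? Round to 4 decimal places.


Convert volume to liters: V_L = V_mL / 1000.
V_L = 1002 / 1000 = 1.002 L
M = n / V_L = 0.742 / 1.002
M = 0.74051896 mol/L, rounded to 4 dp:

0.7405 mol/L


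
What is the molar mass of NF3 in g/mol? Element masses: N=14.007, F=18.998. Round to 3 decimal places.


M = sum(count * atomic_mass) over atoms.
M = 1*14.007 + 3*18.998
M = 14.007 + 56.994
M = 71.001 g/mol, rounded to 3 dp:

71.001 g/mol


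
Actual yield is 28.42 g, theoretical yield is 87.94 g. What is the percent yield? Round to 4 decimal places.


% yield = 100 * actual / theoretical
% yield = 100 * 28.42 / 87.94
% yield = 32.3174892 %, rounded to 4 dp:

32.3175 %


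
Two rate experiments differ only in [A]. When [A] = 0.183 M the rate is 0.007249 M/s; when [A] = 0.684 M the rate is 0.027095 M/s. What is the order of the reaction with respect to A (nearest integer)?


Rate is proportional to [A]^n, so rate2/rate1 = ([A]2/[A]1)^n. Take logs to solve for n.
rate2/rate1 = 0.027095 / 0.007249 = 3.7378
[A]2/[A]1 = 0.684 / 0.183 = 3.7377
n = ln(3.7378) / ln(3.7377) = 1.0
Nearest integer order:

1


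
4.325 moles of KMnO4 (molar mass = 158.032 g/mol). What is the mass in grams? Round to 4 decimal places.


mass = n * M
mass = 4.325 * 158.032
mass = 683.4884 g, rounded to 4 dp:

683.4884 g


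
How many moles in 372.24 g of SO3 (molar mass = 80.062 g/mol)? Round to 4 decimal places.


n = mass / M
n = 372.24 / 80.062
n = 4.64939672 mol, rounded to 4 dp:

4.6494 mol


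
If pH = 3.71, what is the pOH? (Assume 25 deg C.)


At 25 deg C, pH + pOH = 14.
pOH = 14 - pH = 14 - 3.71
pOH = 10.29:

10.29


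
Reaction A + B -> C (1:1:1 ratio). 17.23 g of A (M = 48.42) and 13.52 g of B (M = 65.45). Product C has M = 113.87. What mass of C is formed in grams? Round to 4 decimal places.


Find moles of each reactant; the smaller value is the limiting reagent in a 1:1:1 reaction, so moles_C equals moles of the limiter.
n_A = mass_A / M_A = 17.23 / 48.42 = 0.355845 mol
n_B = mass_B / M_B = 13.52 / 65.45 = 0.20657 mol
Limiting reagent: B (smaller), n_limiting = 0.20657 mol
mass_C = n_limiting * M_C = 0.20657 * 113.87
mass_C = 23.5221259 g, rounded to 4 dp:

23.5221 g


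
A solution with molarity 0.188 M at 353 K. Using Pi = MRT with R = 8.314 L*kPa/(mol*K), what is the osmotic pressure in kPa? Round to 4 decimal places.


Osmotic pressure (van't Hoff): Pi = M*R*T.
RT = 8.314 * 353 = 2934.842
Pi = 0.188 * 2934.842
Pi = 551.750296 kPa, rounded to 4 dp:

551.7503 kPa


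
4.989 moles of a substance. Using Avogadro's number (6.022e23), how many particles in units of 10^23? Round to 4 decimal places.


N = n * NA, then divide by 1e23 for the requested units.
N / 1e23 = n * 6.022
N / 1e23 = 4.989 * 6.022
N / 1e23 = 30.043758, rounded to 4 dp:

30.0438


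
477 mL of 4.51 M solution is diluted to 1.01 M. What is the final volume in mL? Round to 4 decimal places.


Dilution: M1*V1 = M2*V2, solve for V2.
V2 = M1*V1 / M2
V2 = 4.51 * 477 / 1.01
V2 = 2151.27 / 1.01
V2 = 2129.97029703 mL, rounded to 4 dp:

2129.9703 mL


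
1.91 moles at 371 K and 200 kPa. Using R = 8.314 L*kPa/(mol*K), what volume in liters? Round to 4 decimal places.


PV = nRT, solve for V = nRT / P.
nRT = 1.91 * 8.314 * 371 = 5891.3835
V = 5891.3835 / 200
V = 29.4569175 L, rounded to 4 dp:

29.4569 L


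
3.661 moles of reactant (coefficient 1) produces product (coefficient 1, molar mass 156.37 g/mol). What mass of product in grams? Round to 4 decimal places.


Use the coefficient ratio to convert reactant moles to product moles, then multiply by the product's molar mass.
moles_P = moles_R * (coeff_P / coeff_R) = 3.661 * (1/1) = 3.661
mass_P = moles_P * M_P = 3.661 * 156.37
mass_P = 572.47057 g, rounded to 4 dp:

572.4706 g


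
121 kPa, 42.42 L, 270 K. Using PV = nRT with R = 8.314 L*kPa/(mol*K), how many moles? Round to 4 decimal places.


PV = nRT, solve for n = PV / (RT).
PV = 121 * 42.42 = 5132.82
RT = 8.314 * 270 = 2244.78
n = 5132.82 / 2244.78
n = 2.28655815 mol, rounded to 4 dp:

2.2866 mol


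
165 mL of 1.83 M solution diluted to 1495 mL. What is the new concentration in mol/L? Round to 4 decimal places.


Dilution: M1*V1 = M2*V2, solve for M2.
M2 = M1*V1 / V2
M2 = 1.83 * 165 / 1495
M2 = 301.95 / 1495
M2 = 0.20197324 mol/L, rounded to 4 dp:

0.2020 mol/L


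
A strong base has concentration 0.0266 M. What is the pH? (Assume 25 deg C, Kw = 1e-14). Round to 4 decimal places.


A strong base dissociates completely, so [OH-] equals the given concentration.
pOH = -log10([OH-]) = -log10(0.0266) = 1.575118
pH = 14 - pOH = 14 - 1.575118
pH = 12.424882, rounded to 4 dp:

12.4249


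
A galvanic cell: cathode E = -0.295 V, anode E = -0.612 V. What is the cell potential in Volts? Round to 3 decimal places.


Standard cell potential: E_cell = E_cathode - E_anode.
E_cell = -0.295 - (-0.612)
E_cell = 0.317 V, rounded to 3 dp:

0.317 V


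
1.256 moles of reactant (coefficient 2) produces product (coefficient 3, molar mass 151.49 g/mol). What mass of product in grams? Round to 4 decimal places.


Use the coefficient ratio to convert reactant moles to product moles, then multiply by the product's molar mass.
moles_P = moles_R * (coeff_P / coeff_R) = 1.256 * (3/2) = 1.884
mass_P = moles_P * M_P = 1.884 * 151.49
mass_P = 285.40716 g, rounded to 4 dp:

285.4072 g


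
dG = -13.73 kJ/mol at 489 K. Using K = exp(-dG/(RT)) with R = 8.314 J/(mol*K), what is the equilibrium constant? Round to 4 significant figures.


dG is in kJ/mol; multiply by 1000 to match R in J/(mol*K).
RT = 8.314 * 489 = 4065.546 J/mol
exponent = -dG*1000 / (RT) = -(-13.73*1000) / 4065.546 = 3.37716016
K = exp(3.37716016)
K = 29.287481, rounded to 4 significant figures:

29.29


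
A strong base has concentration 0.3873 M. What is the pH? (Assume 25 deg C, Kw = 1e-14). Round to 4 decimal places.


A strong base dissociates completely, so [OH-] equals the given concentration.
pOH = -log10([OH-]) = -log10(0.3873) = 0.411953
pH = 14 - pOH = 14 - 0.411953
pH = 13.588047, rounded to 4 dp:

13.5880


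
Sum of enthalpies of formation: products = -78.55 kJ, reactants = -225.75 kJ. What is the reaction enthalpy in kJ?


dH_rxn = sum(dH_f products) - sum(dH_f reactants)
dH_rxn = -78.55 - (-225.75)
dH_rxn = 147.2 kJ:

147.20 kJ


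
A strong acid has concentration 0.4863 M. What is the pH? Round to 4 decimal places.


A strong acid dissociates completely, so [H+] equals the given concentration.
pH = -log10([H+]) = -log10(0.4863)
pH = 0.31309573, rounded to 4 dp:

0.3131


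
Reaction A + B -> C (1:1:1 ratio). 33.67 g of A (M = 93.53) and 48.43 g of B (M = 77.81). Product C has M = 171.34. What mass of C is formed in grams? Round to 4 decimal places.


Find moles of each reactant; the smaller value is the limiting reagent in a 1:1:1 reaction, so moles_C equals moles of the limiter.
n_A = mass_A / M_A = 33.67 / 93.53 = 0.359991 mol
n_B = mass_B / M_B = 48.43 / 77.81 = 0.622414 mol
Limiting reagent: A (smaller), n_limiting = 0.359991 mol
mass_C = n_limiting * M_C = 0.359991 * 171.34
mass_C = 61.68085794 g, rounded to 4 dp:

61.6809 g


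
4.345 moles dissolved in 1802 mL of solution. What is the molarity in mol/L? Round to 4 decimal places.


Convert volume to liters: V_L = V_mL / 1000.
V_L = 1802 / 1000 = 1.802 L
M = n / V_L = 4.345 / 1.802
M = 2.41120977 mol/L, rounded to 4 dp:

2.4112 mol/L


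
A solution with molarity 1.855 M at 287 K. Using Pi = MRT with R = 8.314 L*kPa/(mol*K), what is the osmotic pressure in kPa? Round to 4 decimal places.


Osmotic pressure (van't Hoff): Pi = M*R*T.
RT = 8.314 * 287 = 2386.118
Pi = 1.855 * 2386.118
Pi = 4426.24889 kPa, rounded to 4 dp:

4426.2489 kPa


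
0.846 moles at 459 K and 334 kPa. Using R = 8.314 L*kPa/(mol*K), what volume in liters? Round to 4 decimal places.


PV = nRT, solve for V = nRT / P.
nRT = 0.846 * 8.314 * 459 = 3228.4426
V = 3228.4426 / 334
V = 9.66599581 L, rounded to 4 dp:

9.6660 L


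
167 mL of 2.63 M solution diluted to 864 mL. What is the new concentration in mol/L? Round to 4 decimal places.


Dilution: M1*V1 = M2*V2, solve for M2.
M2 = M1*V1 / V2
M2 = 2.63 * 167 / 864
M2 = 439.21 / 864
M2 = 0.50834491 mol/L, rounded to 4 dp:

0.5083 mol/L


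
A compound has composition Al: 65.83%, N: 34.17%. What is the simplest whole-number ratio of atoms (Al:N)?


Assume 100 g of compound, divide each mass% by atomic mass to get moles, then normalize by the smallest to get a raw atom ratio.
Moles per 100 g: Al: 65.83/26.982 = 2.4398, N: 34.17/14.007 = 2.4395
Raw ratio (divide by min = 2.4395): Al: 1.0, N: 1.0
Multiply by 1 to clear fractions: Al: 1.0 ~= 1, N: 1.0 ~= 1
Reduce by GCD to get the simplest whole-number ratio:

1:1


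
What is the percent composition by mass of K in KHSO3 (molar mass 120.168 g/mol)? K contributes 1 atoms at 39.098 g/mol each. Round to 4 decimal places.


pct = 100 * (n_elem * M_elem) / M_total
mass_contribution = 1 * 39.098 = 39.098 g/mol
pct = 100 * 39.098 / 120.168
pct = 32.5361161 %, rounded to 4 dp:

32.5361 %


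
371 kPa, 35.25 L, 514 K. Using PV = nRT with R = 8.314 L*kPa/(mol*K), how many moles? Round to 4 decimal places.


PV = nRT, solve for n = PV / (RT).
PV = 371 * 35.25 = 13077.75
RT = 8.314 * 514 = 4273.396
n = 13077.75 / 4273.396
n = 3.06027104 mol, rounded to 4 dp:

3.0603 mol


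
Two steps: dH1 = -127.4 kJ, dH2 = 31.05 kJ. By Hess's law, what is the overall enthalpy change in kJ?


Hess's law: enthalpy is a state function, so add the step enthalpies.
dH_total = dH1 + dH2 = -127.4 + (31.05)
dH_total = -96.35 kJ:

-96.35 kJ


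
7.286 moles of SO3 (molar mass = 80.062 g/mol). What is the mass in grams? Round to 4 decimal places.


mass = n * M
mass = 7.286 * 80.062
mass = 583.331732 g, rounded to 4 dp:

583.3317 g


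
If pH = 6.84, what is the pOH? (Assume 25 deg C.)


At 25 deg C, pH + pOH = 14.
pOH = 14 - pH = 14 - 6.84
pOH = 7.16:

7.16


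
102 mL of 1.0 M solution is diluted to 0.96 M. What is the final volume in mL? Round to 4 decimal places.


Dilution: M1*V1 = M2*V2, solve for V2.
V2 = M1*V1 / M2
V2 = 1.0 * 102 / 0.96
V2 = 102.0 / 0.96
V2 = 106.25 mL, rounded to 4 dp:

106.2500 mL


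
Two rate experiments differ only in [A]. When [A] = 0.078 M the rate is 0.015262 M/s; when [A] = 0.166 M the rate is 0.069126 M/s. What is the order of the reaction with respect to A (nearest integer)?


Rate is proportional to [A]^n, so rate2/rate1 = ([A]2/[A]1)^n. Take logs to solve for n.
rate2/rate1 = 0.069126 / 0.015262 = 4.5293
[A]2/[A]1 = 0.166 / 0.078 = 2.1282
n = ln(4.5293) / ln(2.1282) = 2.0
Nearest integer order:

2


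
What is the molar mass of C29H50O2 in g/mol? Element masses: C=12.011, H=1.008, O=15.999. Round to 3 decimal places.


M = sum(count * atomic_mass) over atoms.
M = 29*12.011 + 50*1.008 + 2*15.999
M = 348.319 + 50.4 + 31.998
M = 430.717 g/mol, rounded to 3 dp:

430.717 g/mol


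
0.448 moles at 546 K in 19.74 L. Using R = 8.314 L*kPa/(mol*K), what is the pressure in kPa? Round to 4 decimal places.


PV = nRT, solve for P = nRT / V.
nRT = 0.448 * 8.314 * 546 = 2033.6709
P = 2033.6709 / 19.74
P = 103.02284195 kPa, rounded to 4 dp:

103.0228 kPa


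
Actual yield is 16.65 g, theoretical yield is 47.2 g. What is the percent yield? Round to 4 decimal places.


% yield = 100 * actual / theoretical
% yield = 100 * 16.65 / 47.2
% yield = 35.27542373 %, rounded to 4 dp:

35.2754 %


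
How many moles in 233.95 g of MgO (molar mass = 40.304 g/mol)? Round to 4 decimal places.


n = mass / M
n = 233.95 / 40.304
n = 5.80463478 mol, rounded to 4 dp:

5.8046 mol


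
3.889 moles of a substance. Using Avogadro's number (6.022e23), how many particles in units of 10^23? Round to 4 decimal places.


N = n * NA, then divide by 1e23 for the requested units.
N / 1e23 = n * 6.022
N / 1e23 = 3.889 * 6.022
N / 1e23 = 23.419558, rounded to 4 dp:

23.4196


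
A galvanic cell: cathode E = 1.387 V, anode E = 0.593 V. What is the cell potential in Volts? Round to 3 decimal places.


Standard cell potential: E_cell = E_cathode - E_anode.
E_cell = 1.387 - (0.593)
E_cell = 0.794 V, rounded to 3 dp:

0.794 V


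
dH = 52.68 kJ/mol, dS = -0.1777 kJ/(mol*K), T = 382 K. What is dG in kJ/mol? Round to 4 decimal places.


Gibbs: dG = dH - T*dS (consistent units, dS already in kJ/(mol*K)).
T*dS = 382 * -0.1777 = -67.8814
dG = 52.68 - (-67.8814)
dG = 120.5614 kJ/mol, rounded to 4 dp:

120.5614 kJ/mol


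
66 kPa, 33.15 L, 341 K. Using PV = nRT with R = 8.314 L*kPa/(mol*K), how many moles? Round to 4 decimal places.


PV = nRT, solve for n = PV / (RT).
PV = 66 * 33.15 = 2187.9
RT = 8.314 * 341 = 2835.074
n = 2187.9 / 2835.074
n = 0.77172589 mol, rounded to 4 dp:

0.7717 mol


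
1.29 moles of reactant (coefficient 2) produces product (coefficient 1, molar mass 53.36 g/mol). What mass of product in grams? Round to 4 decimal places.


Use the coefficient ratio to convert reactant moles to product moles, then multiply by the product's molar mass.
moles_P = moles_R * (coeff_P / coeff_R) = 1.29 * (1/2) = 0.645
mass_P = moles_P * M_P = 0.645 * 53.36
mass_P = 34.4172 g, rounded to 4 dp:

34.4172 g


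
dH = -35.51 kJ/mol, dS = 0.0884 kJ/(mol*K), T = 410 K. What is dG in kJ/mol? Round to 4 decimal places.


Gibbs: dG = dH - T*dS (consistent units, dS already in kJ/(mol*K)).
T*dS = 410 * 0.0884 = 36.244
dG = -35.51 - (36.244)
dG = -71.754 kJ/mol, rounded to 4 dp:

-71.7540 kJ/mol


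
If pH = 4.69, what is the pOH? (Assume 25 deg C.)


At 25 deg C, pH + pOH = 14.
pOH = 14 - pH = 14 - 4.69
pOH = 9.31:

9.31


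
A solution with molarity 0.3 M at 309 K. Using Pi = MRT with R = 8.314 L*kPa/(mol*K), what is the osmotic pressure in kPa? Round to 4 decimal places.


Osmotic pressure (van't Hoff): Pi = M*R*T.
RT = 8.314 * 309 = 2569.026
Pi = 0.3 * 2569.026
Pi = 770.7078 kPa, rounded to 4 dp:

770.7078 kPa


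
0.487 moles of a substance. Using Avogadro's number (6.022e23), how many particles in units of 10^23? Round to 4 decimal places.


N = n * NA, then divide by 1e23 for the requested units.
N / 1e23 = n * 6.022
N / 1e23 = 0.487 * 6.022
N / 1e23 = 2.932714, rounded to 4 dp:

2.9327


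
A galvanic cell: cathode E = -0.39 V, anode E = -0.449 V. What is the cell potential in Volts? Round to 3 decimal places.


Standard cell potential: E_cell = E_cathode - E_anode.
E_cell = -0.39 - (-0.449)
E_cell = 0.059 V, rounded to 3 dp:

0.059 V


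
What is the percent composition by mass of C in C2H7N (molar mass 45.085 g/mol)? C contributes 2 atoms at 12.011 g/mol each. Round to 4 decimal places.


pct = 100 * (n_elem * M_elem) / M_total
mass_contribution = 2 * 12.011 = 24.022 g/mol
pct = 100 * 24.022 / 45.085
pct = 53.28157924 %, rounded to 4 dp:

53.2816 %


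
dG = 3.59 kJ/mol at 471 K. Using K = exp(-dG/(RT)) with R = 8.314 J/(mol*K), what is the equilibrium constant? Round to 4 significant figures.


dG is in kJ/mol; multiply by 1000 to match R in J/(mol*K).
RT = 8.314 * 471 = 3915.894 J/mol
exponent = -dG*1000 / (RT) = -(3.59*1000) / 3915.894 = -0.9167766
K = exp(-0.9167766)
K = 0.3998057, rounded to 4 significant figures:

0.3998


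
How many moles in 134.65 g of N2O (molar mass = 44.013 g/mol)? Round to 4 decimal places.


n = mass / M
n = 134.65 / 44.013
n = 3.05932338 mol, rounded to 4 dp:

3.0593 mol


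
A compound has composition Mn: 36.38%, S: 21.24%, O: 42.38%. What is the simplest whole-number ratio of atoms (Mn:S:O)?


Assume 100 g of compound, divide each mass% by atomic mass to get moles, then normalize by the smallest to get a raw atom ratio.
Moles per 100 g: Mn: 36.38/54.938 = 0.6622, S: 21.24/32.065 = 0.6624, O: 42.38/15.999 = 2.6489
Raw ratio (divide by min = 0.6622): Mn: 1.0, S: 1.0, O: 4.0
Multiply by 1 to clear fractions: Mn: 1.0 ~= 1, S: 1.0 ~= 1, O: 4.0 ~= 4
Reduce by GCD to get the simplest whole-number ratio:

1:1:4


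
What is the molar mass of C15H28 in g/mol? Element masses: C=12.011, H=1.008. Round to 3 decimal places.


M = sum(count * atomic_mass) over atoms.
M = 15*12.011 + 28*1.008
M = 180.165 + 28.224
M = 208.389 g/mol, rounded to 3 dp:

208.389 g/mol


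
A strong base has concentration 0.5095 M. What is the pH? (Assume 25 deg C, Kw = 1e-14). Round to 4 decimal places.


A strong base dissociates completely, so [OH-] equals the given concentration.
pOH = -log10([OH-]) = -log10(0.5095) = 0.292856
pH = 14 - pOH = 14 - 0.292856
pH = 13.707144, rounded to 4 dp:

13.7071


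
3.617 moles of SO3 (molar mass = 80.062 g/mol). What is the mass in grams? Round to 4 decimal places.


mass = n * M
mass = 3.617 * 80.062
mass = 289.584254 g, rounded to 4 dp:

289.5843 g


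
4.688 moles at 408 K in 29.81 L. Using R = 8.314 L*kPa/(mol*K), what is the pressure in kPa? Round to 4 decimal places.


PV = nRT, solve for P = nRT / V.
nRT = 4.688 * 8.314 * 408 = 15902.2211
P = 15902.2211 / 29.81
P = 533.45256961 kPa, rounded to 4 dp:

533.4526 kPa


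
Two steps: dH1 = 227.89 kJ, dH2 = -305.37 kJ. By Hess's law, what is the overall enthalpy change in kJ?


Hess's law: enthalpy is a state function, so add the step enthalpies.
dH_total = dH1 + dH2 = 227.89 + (-305.37)
dH_total = -77.48 kJ:

-77.48 kJ


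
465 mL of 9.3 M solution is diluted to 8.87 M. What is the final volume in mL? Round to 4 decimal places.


Dilution: M1*V1 = M2*V2, solve for V2.
V2 = M1*V1 / M2
V2 = 9.3 * 465 / 8.87
V2 = 4324.5 / 8.87
V2 = 487.54227734 mL, rounded to 4 dp:

487.5423 mL


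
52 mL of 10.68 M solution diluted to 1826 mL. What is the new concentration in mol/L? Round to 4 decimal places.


Dilution: M1*V1 = M2*V2, solve for M2.
M2 = M1*V1 / V2
M2 = 10.68 * 52 / 1826
M2 = 555.36 / 1826
M2 = 0.3041402 mol/L, rounded to 4 dp:

0.3041 mol/L


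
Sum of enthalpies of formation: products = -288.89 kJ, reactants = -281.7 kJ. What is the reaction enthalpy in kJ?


dH_rxn = sum(dH_f products) - sum(dH_f reactants)
dH_rxn = -288.89 - (-281.7)
dH_rxn = -7.19 kJ:

-7.19 kJ


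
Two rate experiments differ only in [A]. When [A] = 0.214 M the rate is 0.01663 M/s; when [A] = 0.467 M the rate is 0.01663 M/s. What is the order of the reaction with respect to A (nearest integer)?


Rate is proportional to [A]^n, so rate2/rate1 = ([A]2/[A]1)^n. Take logs to solve for n.
rate2/rate1 = 0.01663 / 0.01663 = 1.0
[A]2/[A]1 = 0.467 / 0.214 = 2.1822
n = ln(1.0) / ln(2.1822) = 0.0
Nearest integer order:

0


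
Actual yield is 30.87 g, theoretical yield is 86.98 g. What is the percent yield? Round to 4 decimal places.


% yield = 100 * actual / theoretical
% yield = 100 * 30.87 / 86.98
% yield = 35.49091745 %, rounded to 4 dp:

35.4909 %


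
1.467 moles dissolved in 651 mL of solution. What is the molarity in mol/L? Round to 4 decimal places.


Convert volume to liters: V_L = V_mL / 1000.
V_L = 651 / 1000 = 0.651 L
M = n / V_L = 1.467 / 0.651
M = 2.25345622 mol/L, rounded to 4 dp:

2.2535 mol/L


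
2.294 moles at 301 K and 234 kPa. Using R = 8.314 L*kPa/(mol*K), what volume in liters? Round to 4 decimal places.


PV = nRT, solve for V = nRT / P.
nRT = 2.294 * 8.314 * 301 = 5740.7671
V = 5740.7671 / 234
V = 24.53319274 L, rounded to 4 dp:

24.5332 L


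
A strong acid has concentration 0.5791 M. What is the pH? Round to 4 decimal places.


A strong acid dissociates completely, so [H+] equals the given concentration.
pH = -log10([H+]) = -log10(0.5791)
pH = 0.23724644, rounded to 4 dp:

0.2372


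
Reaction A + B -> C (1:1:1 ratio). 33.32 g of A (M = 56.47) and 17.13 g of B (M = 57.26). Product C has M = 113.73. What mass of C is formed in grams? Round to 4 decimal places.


Find moles of each reactant; the smaller value is the limiting reagent in a 1:1:1 reaction, so moles_C equals moles of the limiter.
n_A = mass_A / M_A = 33.32 / 56.47 = 0.590048 mol
n_B = mass_B / M_B = 17.13 / 57.26 = 0.299162 mol
Limiting reagent: B (smaller), n_limiting = 0.299162 mol
mass_C = n_limiting * M_C = 0.299162 * 113.73
mass_C = 34.02369426 g, rounded to 4 dp:

34.0237 g


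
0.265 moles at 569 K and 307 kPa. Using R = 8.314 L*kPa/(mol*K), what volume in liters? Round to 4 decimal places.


PV = nRT, solve for V = nRT / P.
nRT = 0.265 * 8.314 * 569 = 1253.6265
V = 1253.6265 / 307
V = 4.08347394 L, rounded to 4 dp:

4.0835 L


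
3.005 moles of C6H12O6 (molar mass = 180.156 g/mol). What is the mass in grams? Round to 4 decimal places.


mass = n * M
mass = 3.005 * 180.156
mass = 541.36878 g, rounded to 4 dp:

541.3688 g


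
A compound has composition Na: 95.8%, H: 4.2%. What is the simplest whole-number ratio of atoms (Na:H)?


Assume 100 g of compound, divide each mass% by atomic mass to get moles, then normalize by the smallest to get a raw atom ratio.
Moles per 100 g: Na: 95.8/22.99 = 4.167, H: 4.2/1.008 = 4.1667
Raw ratio (divide by min = 4.1667): Na: 1.0, H: 1.0
Multiply by 1 to clear fractions: Na: 1.0 ~= 1, H: 1.0 ~= 1
Reduce by GCD to get the simplest whole-number ratio:

1:1


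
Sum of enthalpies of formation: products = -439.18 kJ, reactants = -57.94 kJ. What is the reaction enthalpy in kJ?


dH_rxn = sum(dH_f products) - sum(dH_f reactants)
dH_rxn = -439.18 - (-57.94)
dH_rxn = -381.24 kJ:

-381.24 kJ


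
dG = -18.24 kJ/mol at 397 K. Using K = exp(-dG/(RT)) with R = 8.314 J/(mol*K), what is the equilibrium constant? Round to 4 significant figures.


dG is in kJ/mol; multiply by 1000 to match R in J/(mol*K).
RT = 8.314 * 397 = 3300.658 J/mol
exponent = -dG*1000 / (RT) = -(-18.24*1000) / 3300.658 = 5.52617084
K = exp(5.52617084)
K = 251.18026, rounded to 4 significant figures:

251.2


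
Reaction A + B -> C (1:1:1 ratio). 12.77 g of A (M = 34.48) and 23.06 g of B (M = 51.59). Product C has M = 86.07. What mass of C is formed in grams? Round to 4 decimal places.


Find moles of each reactant; the smaller value is the limiting reagent in a 1:1:1 reaction, so moles_C equals moles of the limiter.
n_A = mass_A / M_A = 12.77 / 34.48 = 0.37036 mol
n_B = mass_B / M_B = 23.06 / 51.59 = 0.446986 mol
Limiting reagent: A (smaller), n_limiting = 0.37036 mol
mass_C = n_limiting * M_C = 0.37036 * 86.07
mass_C = 31.8768852 g, rounded to 4 dp:

31.8769 g


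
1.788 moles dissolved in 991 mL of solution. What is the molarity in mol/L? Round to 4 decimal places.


Convert volume to liters: V_L = V_mL / 1000.
V_L = 991 / 1000 = 0.991 L
M = n / V_L = 1.788 / 0.991
M = 1.80423814 mol/L, rounded to 4 dp:

1.8042 mol/L


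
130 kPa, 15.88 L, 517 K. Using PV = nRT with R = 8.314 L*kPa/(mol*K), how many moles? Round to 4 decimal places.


PV = nRT, solve for n = PV / (RT).
PV = 130 * 15.88 = 2064.4
RT = 8.314 * 517 = 4298.338
n = 2064.4 / 4298.338
n = 0.48027866 mol, rounded to 4 dp:

0.4803 mol


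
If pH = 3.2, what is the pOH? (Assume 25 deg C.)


At 25 deg C, pH + pOH = 14.
pOH = 14 - pH = 14 - 3.2
pOH = 10.8:

10.80


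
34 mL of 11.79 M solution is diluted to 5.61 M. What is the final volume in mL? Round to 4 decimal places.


Dilution: M1*V1 = M2*V2, solve for V2.
V2 = M1*V1 / M2
V2 = 11.79 * 34 / 5.61
V2 = 400.86 / 5.61
V2 = 71.45454545 mL, rounded to 4 dp:

71.4545 mL


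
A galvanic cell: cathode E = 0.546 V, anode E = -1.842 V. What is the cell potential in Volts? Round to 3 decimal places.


Standard cell potential: E_cell = E_cathode - E_anode.
E_cell = 0.546 - (-1.842)
E_cell = 2.388 V, rounded to 3 dp:

2.388 V


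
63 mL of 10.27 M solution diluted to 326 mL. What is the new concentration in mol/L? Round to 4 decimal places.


Dilution: M1*V1 = M2*V2, solve for M2.
M2 = M1*V1 / V2
M2 = 10.27 * 63 / 326
M2 = 647.01 / 326
M2 = 1.98469325 mol/L, rounded to 4 dp:

1.9847 mol/L


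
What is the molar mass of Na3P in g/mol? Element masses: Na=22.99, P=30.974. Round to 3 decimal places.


M = sum(count * atomic_mass) over atoms.
M = 3*22.99 + 1*30.974
M = 68.97 + 30.974
M = 99.944 g/mol, rounded to 3 dp:

99.944 g/mol


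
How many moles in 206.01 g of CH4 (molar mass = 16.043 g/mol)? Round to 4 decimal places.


n = mass / M
n = 206.01 / 16.043
n = 12.8411145 mol, rounded to 4 dp:

12.8411 mol


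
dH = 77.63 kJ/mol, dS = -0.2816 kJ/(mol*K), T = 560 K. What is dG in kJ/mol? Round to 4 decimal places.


Gibbs: dG = dH - T*dS (consistent units, dS already in kJ/(mol*K)).
T*dS = 560 * -0.2816 = -157.696
dG = 77.63 - (-157.696)
dG = 235.326 kJ/mol, rounded to 4 dp:

235.3260 kJ/mol


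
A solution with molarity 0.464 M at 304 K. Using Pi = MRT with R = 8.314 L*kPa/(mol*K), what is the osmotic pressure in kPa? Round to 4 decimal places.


Osmotic pressure (van't Hoff): Pi = M*R*T.
RT = 8.314 * 304 = 2527.456
Pi = 0.464 * 2527.456
Pi = 1172.739584 kPa, rounded to 4 dp:

1172.7396 kPa


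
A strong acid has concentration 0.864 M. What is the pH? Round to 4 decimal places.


A strong acid dissociates completely, so [H+] equals the given concentration.
pH = -log10([H+]) = -log10(0.864)
pH = 0.06348626, rounded to 4 dp:

0.0635


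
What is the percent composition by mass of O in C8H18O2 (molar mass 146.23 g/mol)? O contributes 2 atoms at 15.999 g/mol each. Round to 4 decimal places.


pct = 100 * (n_elem * M_elem) / M_total
mass_contribution = 2 * 15.999 = 31.998 g/mol
pct = 100 * 31.998 / 146.23
pct = 21.88196676 %, rounded to 4 dp:

21.8820 %


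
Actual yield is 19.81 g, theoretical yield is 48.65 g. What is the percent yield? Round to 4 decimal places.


% yield = 100 * actual / theoretical
% yield = 100 * 19.81 / 48.65
% yield = 40.71942446 %, rounded to 4 dp:

40.7194 %


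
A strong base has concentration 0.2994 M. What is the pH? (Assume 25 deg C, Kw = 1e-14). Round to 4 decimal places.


A strong base dissociates completely, so [OH-] equals the given concentration.
pOH = -log10([OH-]) = -log10(0.2994) = 0.523748
pH = 14 - pOH = 14 - 0.523748
pH = 13.476252, rounded to 4 dp:

13.4763


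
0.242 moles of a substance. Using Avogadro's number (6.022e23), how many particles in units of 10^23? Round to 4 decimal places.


N = n * NA, then divide by 1e23 for the requested units.
N / 1e23 = n * 6.022
N / 1e23 = 0.242 * 6.022
N / 1e23 = 1.457324, rounded to 4 dp:

1.4573


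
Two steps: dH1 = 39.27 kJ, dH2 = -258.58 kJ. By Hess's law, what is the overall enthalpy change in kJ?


Hess's law: enthalpy is a state function, so add the step enthalpies.
dH_total = dH1 + dH2 = 39.27 + (-258.58)
dH_total = -219.31 kJ:

-219.31 kJ


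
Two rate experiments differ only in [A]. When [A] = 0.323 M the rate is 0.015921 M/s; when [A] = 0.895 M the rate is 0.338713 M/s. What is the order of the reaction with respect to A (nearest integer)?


Rate is proportional to [A]^n, so rate2/rate1 = ([A]2/[A]1)^n. Take logs to solve for n.
rate2/rate1 = 0.338713 / 0.015921 = 21.2746
[A]2/[A]1 = 0.895 / 0.323 = 2.7709
n = ln(21.2746) / ln(2.7709) = 3.0
Nearest integer order:

3


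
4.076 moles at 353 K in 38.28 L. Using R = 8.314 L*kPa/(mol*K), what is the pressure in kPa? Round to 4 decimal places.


PV = nRT, solve for P = nRT / V.
nRT = 4.076 * 8.314 * 353 = 11962.416
P = 11962.416 / 38.28
P = 312.49780564 kPa, rounded to 4 dp:

312.4978 kPa


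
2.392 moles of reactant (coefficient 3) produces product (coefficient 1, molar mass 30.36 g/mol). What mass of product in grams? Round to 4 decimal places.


Use the coefficient ratio to convert reactant moles to product moles, then multiply by the product's molar mass.
moles_P = moles_R * (coeff_P / coeff_R) = 2.392 * (1/3) = 0.797333
mass_P = moles_P * M_P = 0.797333 * 30.36
mass_P = 24.20702988 g, rounded to 4 dp:

24.2070 g


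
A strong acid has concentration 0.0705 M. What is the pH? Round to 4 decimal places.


A strong acid dissociates completely, so [H+] equals the given concentration.
pH = -log10([H+]) = -log10(0.0705)
pH = 1.15181088, rounded to 4 dp:

1.1518


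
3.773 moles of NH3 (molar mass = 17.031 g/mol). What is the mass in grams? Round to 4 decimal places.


mass = n * M
mass = 3.773 * 17.031
mass = 64.257963 g, rounded to 4 dp:

64.2580 g


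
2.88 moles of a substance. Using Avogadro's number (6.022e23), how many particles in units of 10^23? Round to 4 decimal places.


N = n * NA, then divide by 1e23 for the requested units.
N / 1e23 = n * 6.022
N / 1e23 = 2.88 * 6.022
N / 1e23 = 17.34336, rounded to 4 dp:

17.3434


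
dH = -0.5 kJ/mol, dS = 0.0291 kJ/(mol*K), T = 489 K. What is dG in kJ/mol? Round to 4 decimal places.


Gibbs: dG = dH - T*dS (consistent units, dS already in kJ/(mol*K)).
T*dS = 489 * 0.0291 = 14.2299
dG = -0.5 - (14.2299)
dG = -14.7299 kJ/mol, rounded to 4 dp:

-14.7299 kJ/mol


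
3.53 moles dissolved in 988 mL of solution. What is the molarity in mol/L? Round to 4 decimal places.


Convert volume to liters: V_L = V_mL / 1000.
V_L = 988 / 1000 = 0.988 L
M = n / V_L = 3.53 / 0.988
M = 3.57287449 mol/L, rounded to 4 dp:

3.5729 mol/L


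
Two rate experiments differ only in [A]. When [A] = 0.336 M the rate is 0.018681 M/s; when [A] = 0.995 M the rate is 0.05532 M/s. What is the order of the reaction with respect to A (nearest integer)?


Rate is proportional to [A]^n, so rate2/rate1 = ([A]2/[A]1)^n. Take logs to solve for n.
rate2/rate1 = 0.05532 / 0.018681 = 2.9613
[A]2/[A]1 = 0.995 / 0.336 = 2.9613
n = ln(2.9613) / ln(2.9613) = 1.0
Nearest integer order:

1


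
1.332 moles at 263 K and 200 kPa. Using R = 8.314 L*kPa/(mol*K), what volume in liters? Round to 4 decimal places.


PV = nRT, solve for V = nRT / P.
nRT = 1.332 * 8.314 * 263 = 2912.5272
V = 2912.5272 / 200
V = 14.562636 L, rounded to 4 dp:

14.5626 L


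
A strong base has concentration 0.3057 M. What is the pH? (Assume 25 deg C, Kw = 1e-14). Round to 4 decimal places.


A strong base dissociates completely, so [OH-] equals the given concentration.
pOH = -log10([OH-]) = -log10(0.3057) = 0.514705
pH = 14 - pOH = 14 - 0.514705
pH = 13.485295, rounded to 4 dp:

13.4853


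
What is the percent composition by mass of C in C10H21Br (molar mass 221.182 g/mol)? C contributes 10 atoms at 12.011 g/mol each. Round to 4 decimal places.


pct = 100 * (n_elem * M_elem) / M_total
mass_contribution = 10 * 12.011 = 120.11 g/mol
pct = 100 * 120.11 / 221.182
pct = 54.3036956 %, rounded to 4 dp:

54.3037 %


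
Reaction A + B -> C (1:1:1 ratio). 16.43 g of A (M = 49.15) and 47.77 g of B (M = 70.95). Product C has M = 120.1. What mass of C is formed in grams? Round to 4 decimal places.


Find moles of each reactant; the smaller value is the limiting reagent in a 1:1:1 reaction, so moles_C equals moles of the limiter.
n_A = mass_A / M_A = 16.43 / 49.15 = 0.334283 mol
n_B = mass_B / M_B = 47.77 / 70.95 = 0.673291 mol
Limiting reagent: A (smaller), n_limiting = 0.334283 mol
mass_C = n_limiting * M_C = 0.334283 * 120.1
mass_C = 40.1473883 g, rounded to 4 dp:

40.1474 g


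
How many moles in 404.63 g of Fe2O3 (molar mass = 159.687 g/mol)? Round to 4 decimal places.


n = mass / M
n = 404.63 / 159.687
n = 2.53389443 mol, rounded to 4 dp:

2.5339 mol


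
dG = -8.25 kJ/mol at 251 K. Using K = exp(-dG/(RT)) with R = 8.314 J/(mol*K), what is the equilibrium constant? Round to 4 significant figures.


dG is in kJ/mol; multiply by 1000 to match R in J/(mol*K).
RT = 8.314 * 251 = 2086.814 J/mol
exponent = -dG*1000 / (RT) = -(-8.25*1000) / 2086.814 = 3.95339498
K = exp(3.95339498)
K = 52.111986, rounded to 4 significant figures:

52.11


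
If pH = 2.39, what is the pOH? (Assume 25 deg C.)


At 25 deg C, pH + pOH = 14.
pOH = 14 - pH = 14 - 2.39
pOH = 11.61:

11.61


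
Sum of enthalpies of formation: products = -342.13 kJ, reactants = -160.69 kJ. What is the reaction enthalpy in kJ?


dH_rxn = sum(dH_f products) - sum(dH_f reactants)
dH_rxn = -342.13 - (-160.69)
dH_rxn = -181.44 kJ:

-181.44 kJ
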